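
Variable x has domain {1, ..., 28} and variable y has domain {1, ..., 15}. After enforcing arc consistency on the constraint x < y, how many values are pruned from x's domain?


For the constraint x < y, x needs a supporting value in y's domain.
x can be at most 14 (one less than y's maximum).
Valid x values from domain: 14 out of 28.
Pruned = 28 - 14 = 14.

14


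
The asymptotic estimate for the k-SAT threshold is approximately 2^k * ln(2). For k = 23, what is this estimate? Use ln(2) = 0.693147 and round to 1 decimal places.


Using the asymptotic formula: threshold ~ 2^k * ln(2).
2^23 = 8388608.
8388608 * 0.693147 = 5814538.5.

5814538.5


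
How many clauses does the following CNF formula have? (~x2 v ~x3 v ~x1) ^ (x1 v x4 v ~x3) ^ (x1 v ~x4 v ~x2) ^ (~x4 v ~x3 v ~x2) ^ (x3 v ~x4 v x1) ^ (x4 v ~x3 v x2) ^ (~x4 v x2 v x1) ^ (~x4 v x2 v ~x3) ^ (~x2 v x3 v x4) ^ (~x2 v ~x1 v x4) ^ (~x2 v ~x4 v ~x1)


Each group enclosed in parentheses joined by ^ is one clause.
Counting the conjuncts: 11 clauses.

11


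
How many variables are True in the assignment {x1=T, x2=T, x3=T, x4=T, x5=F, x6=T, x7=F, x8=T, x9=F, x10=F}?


The weight is the number of variables assigned True.
True variables: x1, x2, x3, x4, x6, x8.
Weight = 6.

6


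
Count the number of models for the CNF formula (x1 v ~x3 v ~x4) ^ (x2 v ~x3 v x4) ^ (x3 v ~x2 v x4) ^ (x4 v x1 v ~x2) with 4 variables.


Enumerate all 16 truth assignments over 4 variables.
Test each against every clause.
Satisfying assignments found: 9.

9


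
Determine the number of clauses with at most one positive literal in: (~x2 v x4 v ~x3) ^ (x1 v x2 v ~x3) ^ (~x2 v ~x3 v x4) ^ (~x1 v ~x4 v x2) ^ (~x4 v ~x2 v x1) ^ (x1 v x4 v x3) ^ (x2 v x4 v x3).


A Horn clause has at most one positive literal.
Clause 1: 1 positive lit(s) -> Horn
Clause 2: 2 positive lit(s) -> not Horn
Clause 3: 1 positive lit(s) -> Horn
Clause 4: 1 positive lit(s) -> Horn
Clause 5: 1 positive lit(s) -> Horn
Clause 6: 3 positive lit(s) -> not Horn
Clause 7: 3 positive lit(s) -> not Horn
Total Horn clauses = 4.

4


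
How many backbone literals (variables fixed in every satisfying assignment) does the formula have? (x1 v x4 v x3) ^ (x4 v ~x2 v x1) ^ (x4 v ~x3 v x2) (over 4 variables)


Find all satisfying assignments: 11 model(s).
Check which variables have the same value in every model.
No variable is fixed across all models.
Backbone size = 0.

0


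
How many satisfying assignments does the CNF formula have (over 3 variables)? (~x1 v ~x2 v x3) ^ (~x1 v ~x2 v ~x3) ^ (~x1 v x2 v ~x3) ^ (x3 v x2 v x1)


Enumerate all 8 truth assignments over 3 variables.
Test each against every clause.
Satisfying assignments found: 4.

4


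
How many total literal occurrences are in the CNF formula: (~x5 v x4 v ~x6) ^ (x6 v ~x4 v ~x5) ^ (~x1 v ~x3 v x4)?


Clause lengths: 3, 3, 3.
Sum = 3 + 3 + 3 = 9.

9


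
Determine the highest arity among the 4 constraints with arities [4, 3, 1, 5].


The arities are: 4, 3, 1, 5.
Scan for the maximum value.
Maximum arity = 5.

5


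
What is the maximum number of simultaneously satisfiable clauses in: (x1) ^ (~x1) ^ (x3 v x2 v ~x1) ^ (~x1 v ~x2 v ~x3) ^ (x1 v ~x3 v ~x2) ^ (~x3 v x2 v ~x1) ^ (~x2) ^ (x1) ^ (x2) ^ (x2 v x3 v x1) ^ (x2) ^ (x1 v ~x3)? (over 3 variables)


Enumerate all 8 truth assignments.
For each, count how many of the 12 clauses are satisfied.
The formula is not fully satisfiable, so the maximum is below 12.
Maximum simultaneously satisfiable clauses = 10.

10


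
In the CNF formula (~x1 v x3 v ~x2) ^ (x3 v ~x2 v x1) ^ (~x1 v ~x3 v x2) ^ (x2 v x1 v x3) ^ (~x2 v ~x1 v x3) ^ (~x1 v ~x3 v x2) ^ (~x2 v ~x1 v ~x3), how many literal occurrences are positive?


Scan each clause for unnegated literals.
Clause 1: 1 positive; Clause 2: 2 positive; Clause 3: 1 positive; Clause 4: 3 positive; Clause 5: 1 positive; Clause 6: 1 positive; Clause 7: 0 positive.
Total positive literal occurrences = 9.

9


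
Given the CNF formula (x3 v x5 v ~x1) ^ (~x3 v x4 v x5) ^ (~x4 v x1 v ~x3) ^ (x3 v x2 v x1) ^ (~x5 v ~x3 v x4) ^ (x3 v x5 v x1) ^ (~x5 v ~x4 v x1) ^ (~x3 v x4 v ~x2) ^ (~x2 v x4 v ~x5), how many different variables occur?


Identify each distinct variable in the formula.
Variables found: x1, x2, x3, x4, x5.
Total distinct variables = 5.

5


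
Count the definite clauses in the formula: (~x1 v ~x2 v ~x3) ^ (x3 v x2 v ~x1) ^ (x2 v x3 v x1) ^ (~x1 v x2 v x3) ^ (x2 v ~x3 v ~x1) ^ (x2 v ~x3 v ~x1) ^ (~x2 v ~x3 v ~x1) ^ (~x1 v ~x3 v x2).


A definite clause has exactly one positive literal.
Clause 1: 0 positive -> not definite
Clause 2: 2 positive -> not definite
Clause 3: 3 positive -> not definite
Clause 4: 2 positive -> not definite
Clause 5: 1 positive -> definite
Clause 6: 1 positive -> definite
Clause 7: 0 positive -> not definite
Clause 8: 1 positive -> definite
Definite clause count = 3.

3


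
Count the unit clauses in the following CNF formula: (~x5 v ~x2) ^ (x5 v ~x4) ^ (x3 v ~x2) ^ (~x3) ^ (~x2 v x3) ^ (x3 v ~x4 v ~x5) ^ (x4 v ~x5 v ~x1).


A unit clause contains exactly one literal.
Unit clauses found: (~x3).
Count = 1.

1


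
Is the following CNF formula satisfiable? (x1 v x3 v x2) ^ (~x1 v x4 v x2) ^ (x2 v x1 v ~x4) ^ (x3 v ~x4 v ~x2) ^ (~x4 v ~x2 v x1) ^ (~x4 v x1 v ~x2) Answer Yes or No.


Check all 16 possible truth assignments.
Number of satisfying assignments found: 8.
The formula is satisfiable.

Yes


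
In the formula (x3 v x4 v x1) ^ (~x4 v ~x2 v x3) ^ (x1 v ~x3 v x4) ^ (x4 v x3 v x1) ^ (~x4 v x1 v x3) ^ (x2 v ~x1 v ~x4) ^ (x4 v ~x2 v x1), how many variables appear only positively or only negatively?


A pure literal appears in only one polarity across all clauses.
No pure literals found.
Count = 0.

0


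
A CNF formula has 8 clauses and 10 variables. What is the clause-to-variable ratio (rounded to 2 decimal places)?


Clause-to-variable ratio = clauses / variables.
8 / 10 = 0.8.

0.8


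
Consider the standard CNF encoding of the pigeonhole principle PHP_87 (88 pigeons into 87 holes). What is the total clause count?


The PHP encoding has two parts:
1) At-least-one-hole clauses: 88 (one per pigeon, each with 87 literals).
2) At-most-one-pigeon-per-hole clauses: 87 holes * C(88,2) = 87 * 3828 = 333036.
Total clauses = 88 + 333036 = 333124.

333124


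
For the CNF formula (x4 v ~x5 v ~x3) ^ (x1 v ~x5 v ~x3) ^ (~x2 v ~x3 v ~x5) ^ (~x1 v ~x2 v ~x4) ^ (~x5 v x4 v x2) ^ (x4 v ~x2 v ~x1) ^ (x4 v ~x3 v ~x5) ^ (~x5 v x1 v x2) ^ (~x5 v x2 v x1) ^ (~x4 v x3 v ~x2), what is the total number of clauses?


Each group enclosed in parentheses joined by ^ is one clause.
Counting the conjuncts: 10 clauses.

10


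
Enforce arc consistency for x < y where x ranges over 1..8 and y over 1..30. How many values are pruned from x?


For the constraint x < y, x needs a supporting value in y's domain.
x can be at most 29 (one less than y's maximum).
Valid x values from domain: 8 out of 8.
Pruned = 8 - 8 = 0.

0


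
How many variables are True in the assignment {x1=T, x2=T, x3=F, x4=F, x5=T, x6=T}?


The weight is the number of variables assigned True.
True variables: x1, x2, x5, x6.
Weight = 4.

4


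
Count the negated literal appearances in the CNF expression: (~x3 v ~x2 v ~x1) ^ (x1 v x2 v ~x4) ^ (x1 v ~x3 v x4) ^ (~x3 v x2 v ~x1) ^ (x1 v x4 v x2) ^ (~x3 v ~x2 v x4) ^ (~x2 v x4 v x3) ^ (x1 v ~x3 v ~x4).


Scan each clause for negated literals.
Clause 1: 3 negative; Clause 2: 1 negative; Clause 3: 1 negative; Clause 4: 2 negative; Clause 5: 0 negative; Clause 6: 2 negative; Clause 7: 1 negative; Clause 8: 2 negative.
Total negative literal occurrences = 12.

12


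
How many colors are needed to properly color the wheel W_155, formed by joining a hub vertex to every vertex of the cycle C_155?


W_155 consists of the cycle C_155 together with a hub vertex adjacent to every cycle vertex.
The cycle C_155 needs 3 colors (odd cycle -> 3).
The hub is adjacent to every cycle vertex, so it must receive a new color distinct from all of them.
Chromatic number = 3 + 1 = 4.

4


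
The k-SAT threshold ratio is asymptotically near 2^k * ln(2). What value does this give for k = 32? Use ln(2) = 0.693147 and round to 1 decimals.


Using the asymptotic formula: threshold ~ 2^k * ln(2).
2^32 = 4294967296.
4294967296 * 0.693147 = 2977043696.3.

2977043696.3


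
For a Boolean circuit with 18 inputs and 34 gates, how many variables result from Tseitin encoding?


The Tseitin transformation introduces one auxiliary variable per gate.
Total variables = inputs + gates = 18 + 34 = 52.

52


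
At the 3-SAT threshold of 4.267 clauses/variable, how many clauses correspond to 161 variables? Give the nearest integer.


The 3-SAT phase transition occurs at approximately 4.267 clauses per variable.
m = 4.267 * 161 = 686.987.
Rounded to nearest integer: 687.

687


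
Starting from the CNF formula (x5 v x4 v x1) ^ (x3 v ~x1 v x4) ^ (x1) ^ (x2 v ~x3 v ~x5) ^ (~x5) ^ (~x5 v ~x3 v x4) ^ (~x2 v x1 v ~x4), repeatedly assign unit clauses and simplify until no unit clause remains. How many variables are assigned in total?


Unit propagation repeatedly assigns the literal in any unit clause, then simplifies.
Assignments in order: x1 = T, x5 = F.
No further unit clauses remain.
Total variables assigned = 2.

2


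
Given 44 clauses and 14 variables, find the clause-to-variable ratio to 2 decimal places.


Clause-to-variable ratio = clauses / variables.
44 / 14 = 3.14.

3.14


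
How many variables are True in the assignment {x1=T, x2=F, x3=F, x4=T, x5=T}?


The weight is the number of variables assigned True.
True variables: x1, x4, x5.
Weight = 3.

3


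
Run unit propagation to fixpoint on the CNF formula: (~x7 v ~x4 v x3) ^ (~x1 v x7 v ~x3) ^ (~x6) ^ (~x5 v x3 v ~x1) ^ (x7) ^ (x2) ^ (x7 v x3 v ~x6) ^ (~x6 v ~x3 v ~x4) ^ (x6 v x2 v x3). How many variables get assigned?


Unit propagation repeatedly assigns the literal in any unit clause, then simplifies.
Assignments in order: x6 = F, x7 = T, x2 = T.
No further unit clauses remain.
Total variables assigned = 3.

3


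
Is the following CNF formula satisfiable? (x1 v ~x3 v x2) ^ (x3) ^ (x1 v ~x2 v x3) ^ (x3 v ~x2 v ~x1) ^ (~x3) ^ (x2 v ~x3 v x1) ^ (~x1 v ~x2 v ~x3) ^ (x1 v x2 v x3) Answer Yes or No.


Check all 8 possible truth assignments.
Number of satisfying assignments found: 0.
The formula is unsatisfiable.

No


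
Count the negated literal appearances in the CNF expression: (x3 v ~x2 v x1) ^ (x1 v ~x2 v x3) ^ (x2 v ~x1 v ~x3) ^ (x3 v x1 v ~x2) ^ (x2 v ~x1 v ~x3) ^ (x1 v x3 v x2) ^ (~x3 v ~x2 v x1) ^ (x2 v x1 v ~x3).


Scan each clause for negated literals.
Clause 1: 1 negative; Clause 2: 1 negative; Clause 3: 2 negative; Clause 4: 1 negative; Clause 5: 2 negative; Clause 6: 0 negative; Clause 7: 2 negative; Clause 8: 1 negative.
Total negative literal occurrences = 10.

10


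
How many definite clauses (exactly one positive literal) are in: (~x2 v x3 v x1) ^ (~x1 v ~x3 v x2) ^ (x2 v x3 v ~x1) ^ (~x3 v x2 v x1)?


A definite clause has exactly one positive literal.
Clause 1: 2 positive -> not definite
Clause 2: 1 positive -> definite
Clause 3: 2 positive -> not definite
Clause 4: 2 positive -> not definite
Definite clause count = 1.

1


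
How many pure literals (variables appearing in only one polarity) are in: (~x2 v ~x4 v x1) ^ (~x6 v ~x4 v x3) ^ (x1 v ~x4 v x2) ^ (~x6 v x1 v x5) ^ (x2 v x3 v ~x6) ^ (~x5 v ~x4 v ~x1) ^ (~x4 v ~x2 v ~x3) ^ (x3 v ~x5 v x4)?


A pure literal appears in only one polarity across all clauses.
Pure literals: x6 (negative only).
Count = 1.

1


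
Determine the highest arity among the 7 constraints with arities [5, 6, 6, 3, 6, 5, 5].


The arities are: 5, 6, 6, 3, 6, 5, 5.
Scan for the maximum value.
Maximum arity = 6.

6


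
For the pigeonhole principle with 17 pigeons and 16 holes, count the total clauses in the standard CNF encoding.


The PHP encoding has two parts:
1) At-least-one-hole clauses: 17 (one per pigeon, each with 16 literals).
2) At-most-one-pigeon-per-hole clauses: 16 holes * C(17,2) = 16 * 136 = 2176.
Total clauses = 17 + 2176 = 2193.

2193


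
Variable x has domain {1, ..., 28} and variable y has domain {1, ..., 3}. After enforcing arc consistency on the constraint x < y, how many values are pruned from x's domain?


For the constraint x < y, x needs a supporting value in y's domain.
x can be at most 2 (one less than y's maximum).
Valid x values from domain: 2 out of 28.
Pruned = 28 - 2 = 26.

26


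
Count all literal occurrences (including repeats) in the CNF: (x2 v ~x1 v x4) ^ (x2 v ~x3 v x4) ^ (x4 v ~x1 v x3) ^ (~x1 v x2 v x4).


Clause lengths: 3, 3, 3, 3.
Sum = 3 + 3 + 3 + 3 = 12.

12


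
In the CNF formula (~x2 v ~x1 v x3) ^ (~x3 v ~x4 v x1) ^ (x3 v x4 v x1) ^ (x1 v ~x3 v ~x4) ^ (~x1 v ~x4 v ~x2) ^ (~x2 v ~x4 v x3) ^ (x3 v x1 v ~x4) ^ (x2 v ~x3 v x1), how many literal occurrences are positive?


Scan each clause for unnegated literals.
Clause 1: 1 positive; Clause 2: 1 positive; Clause 3: 3 positive; Clause 4: 1 positive; Clause 5: 0 positive; Clause 6: 1 positive; Clause 7: 2 positive; Clause 8: 2 positive.
Total positive literal occurrences = 11.

11


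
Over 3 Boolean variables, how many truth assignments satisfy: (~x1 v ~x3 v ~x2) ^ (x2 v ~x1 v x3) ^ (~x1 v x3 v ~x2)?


Enumerate all 8 truth assignments over 3 variables.
Test each against every clause.
Satisfying assignments found: 5.

5


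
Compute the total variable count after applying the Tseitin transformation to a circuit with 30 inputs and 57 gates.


The Tseitin transformation introduces one auxiliary variable per gate.
Total variables = inputs + gates = 30 + 57 = 87.

87


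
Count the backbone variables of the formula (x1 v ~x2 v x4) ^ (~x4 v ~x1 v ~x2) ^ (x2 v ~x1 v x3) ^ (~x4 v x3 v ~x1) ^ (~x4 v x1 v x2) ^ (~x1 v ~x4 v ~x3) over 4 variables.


Find all satisfying assignments: 7 model(s).
Check which variables have the same value in every model.
No variable is fixed across all models.
Backbone size = 0.

0


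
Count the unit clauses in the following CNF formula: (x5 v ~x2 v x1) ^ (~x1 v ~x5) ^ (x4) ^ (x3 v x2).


A unit clause contains exactly one literal.
Unit clauses found: (x4).
Count = 1.

1


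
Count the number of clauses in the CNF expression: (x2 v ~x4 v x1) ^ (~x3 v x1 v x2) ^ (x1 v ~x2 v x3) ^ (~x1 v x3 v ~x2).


Each group enclosed in parentheses joined by ^ is one clause.
Counting the conjuncts: 4 clauses.

4


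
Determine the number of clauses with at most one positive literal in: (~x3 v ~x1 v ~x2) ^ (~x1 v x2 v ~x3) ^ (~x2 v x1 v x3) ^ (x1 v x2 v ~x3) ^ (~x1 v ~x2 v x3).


A Horn clause has at most one positive literal.
Clause 1: 0 positive lit(s) -> Horn
Clause 2: 1 positive lit(s) -> Horn
Clause 3: 2 positive lit(s) -> not Horn
Clause 4: 2 positive lit(s) -> not Horn
Clause 5: 1 positive lit(s) -> Horn
Total Horn clauses = 3.

3


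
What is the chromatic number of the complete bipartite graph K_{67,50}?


K_{67,50} is bipartite by definition: the two parts are independent sets, with every edge crossing between them.
Color all vertices in one part with color 1 and all vertices in the other part with color 2.
Since the graph has at least one edge, one color does not suffice.
Chromatic number = 2.

2


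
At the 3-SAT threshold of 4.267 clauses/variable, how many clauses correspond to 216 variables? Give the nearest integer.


The 3-SAT phase transition occurs at approximately 4.267 clauses per variable.
m = 4.267 * 216 = 921.672.
Rounded to nearest integer: 922.

922


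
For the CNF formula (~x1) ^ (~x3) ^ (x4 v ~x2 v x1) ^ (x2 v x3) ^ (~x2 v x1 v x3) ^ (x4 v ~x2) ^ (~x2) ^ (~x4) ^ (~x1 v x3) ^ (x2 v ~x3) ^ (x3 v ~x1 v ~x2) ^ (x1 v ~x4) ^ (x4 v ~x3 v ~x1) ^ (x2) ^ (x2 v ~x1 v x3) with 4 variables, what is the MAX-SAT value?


Enumerate all 16 truth assignments.
For each, count how many of the 15 clauses are satisfied.
The formula is not fully satisfiable, so the maximum is below 15.
Maximum simultaneously satisfiable clauses = 13.

13


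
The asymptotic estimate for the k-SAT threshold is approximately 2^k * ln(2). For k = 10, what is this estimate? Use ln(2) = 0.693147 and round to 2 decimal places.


Using the asymptotic formula: threshold ~ 2^k * ln(2).
2^10 = 1024.
1024 * 0.693147 = 709.78.

709.78


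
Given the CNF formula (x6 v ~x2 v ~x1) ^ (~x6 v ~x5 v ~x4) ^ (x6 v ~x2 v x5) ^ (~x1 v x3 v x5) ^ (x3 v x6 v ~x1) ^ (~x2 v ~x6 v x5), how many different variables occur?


Identify each distinct variable in the formula.
Variables found: x1, x2, x3, x4, x5, x6.
Total distinct variables = 6.

6


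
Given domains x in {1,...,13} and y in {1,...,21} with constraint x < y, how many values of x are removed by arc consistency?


For the constraint x < y, x needs a supporting value in y's domain.
x can be at most 20 (one less than y's maximum).
Valid x values from domain: 13 out of 13.
Pruned = 13 - 13 = 0.

0


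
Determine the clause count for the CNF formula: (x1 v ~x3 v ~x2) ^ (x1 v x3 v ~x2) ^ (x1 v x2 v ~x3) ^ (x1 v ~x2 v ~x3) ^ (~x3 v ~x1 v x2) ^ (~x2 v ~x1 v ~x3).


Each group enclosed in parentheses joined by ^ is one clause.
Counting the conjuncts: 6 clauses.

6


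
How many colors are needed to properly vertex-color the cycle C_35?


An odd cycle cannot be 2-colored: alternating two colors around the cycle returns to the start with a conflict.
Since 35 is odd, three colors are required (and three suffice).
Chromatic number = 3.

3


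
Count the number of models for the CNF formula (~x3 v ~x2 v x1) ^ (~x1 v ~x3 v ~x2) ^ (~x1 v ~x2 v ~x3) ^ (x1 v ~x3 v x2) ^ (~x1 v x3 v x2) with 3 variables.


Enumerate all 8 truth assignments over 3 variables.
Test each against every clause.
Satisfying assignments found: 4.

4


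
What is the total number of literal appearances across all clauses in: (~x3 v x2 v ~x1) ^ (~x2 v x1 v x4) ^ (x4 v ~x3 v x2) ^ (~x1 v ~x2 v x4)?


Clause lengths: 3, 3, 3, 3.
Sum = 3 + 3 + 3 + 3 = 12.

12


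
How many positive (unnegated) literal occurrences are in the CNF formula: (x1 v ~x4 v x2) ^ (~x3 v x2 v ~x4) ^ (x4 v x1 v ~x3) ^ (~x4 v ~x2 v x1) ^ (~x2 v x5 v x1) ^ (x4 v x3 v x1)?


Scan each clause for unnegated literals.
Clause 1: 2 positive; Clause 2: 1 positive; Clause 3: 2 positive; Clause 4: 1 positive; Clause 5: 2 positive; Clause 6: 3 positive.
Total positive literal occurrences = 11.

11


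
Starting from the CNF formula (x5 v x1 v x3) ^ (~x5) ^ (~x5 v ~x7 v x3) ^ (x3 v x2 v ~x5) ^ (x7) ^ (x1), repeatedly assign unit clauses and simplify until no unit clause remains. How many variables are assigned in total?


Unit propagation repeatedly assigns the literal in any unit clause, then simplifies.
Assignments in order: x5 = F, x7 = T, x1 = T.
No further unit clauses remain.
Total variables assigned = 3.

3


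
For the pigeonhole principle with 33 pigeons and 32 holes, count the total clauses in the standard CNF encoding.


The PHP encoding has two parts:
1) At-least-one-hole clauses: 33 (one per pigeon, each with 32 literals).
2) At-most-one-pigeon-per-hole clauses: 32 holes * C(33,2) = 32 * 528 = 16896.
Total clauses = 33 + 16896 = 16929.

16929


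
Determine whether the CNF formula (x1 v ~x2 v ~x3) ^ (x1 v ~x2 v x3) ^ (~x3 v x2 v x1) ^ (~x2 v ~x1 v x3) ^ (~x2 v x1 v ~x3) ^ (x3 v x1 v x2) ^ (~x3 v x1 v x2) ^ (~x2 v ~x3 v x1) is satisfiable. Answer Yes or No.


Check all 8 possible truth assignments.
Number of satisfying assignments found: 3.
The formula is satisfiable.

Yes


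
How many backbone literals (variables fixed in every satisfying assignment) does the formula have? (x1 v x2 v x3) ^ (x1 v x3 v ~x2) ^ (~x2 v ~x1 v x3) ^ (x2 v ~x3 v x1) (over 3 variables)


Find all satisfying assignments: 4 model(s).
Check which variables have the same value in every model.
No variable is fixed across all models.
Backbone size = 0.

0


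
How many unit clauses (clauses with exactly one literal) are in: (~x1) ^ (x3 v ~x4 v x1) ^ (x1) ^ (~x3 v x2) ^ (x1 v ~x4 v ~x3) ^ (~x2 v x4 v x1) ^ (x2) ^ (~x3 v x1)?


A unit clause contains exactly one literal.
Unit clauses found: (~x1), (x1), (x2).
Count = 3.

3


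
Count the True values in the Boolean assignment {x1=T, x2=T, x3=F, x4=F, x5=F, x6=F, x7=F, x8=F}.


The weight is the number of variables assigned True.
True variables: x1, x2.
Weight = 2.

2


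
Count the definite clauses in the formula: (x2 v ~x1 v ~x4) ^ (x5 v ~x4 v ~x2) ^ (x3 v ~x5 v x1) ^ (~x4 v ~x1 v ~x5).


A definite clause has exactly one positive literal.
Clause 1: 1 positive -> definite
Clause 2: 1 positive -> definite
Clause 3: 2 positive -> not definite
Clause 4: 0 positive -> not definite
Definite clause count = 2.

2


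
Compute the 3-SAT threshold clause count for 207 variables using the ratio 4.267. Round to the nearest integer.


The 3-SAT phase transition occurs at approximately 4.267 clauses per variable.
m = 4.267 * 207 = 883.269.
Rounded to nearest integer: 883.

883


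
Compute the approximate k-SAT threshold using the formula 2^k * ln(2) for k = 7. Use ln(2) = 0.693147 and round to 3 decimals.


Using the asymptotic formula: threshold ~ 2^k * ln(2).
2^7 = 128.
128 * 0.693147 = 88.723.

88.723


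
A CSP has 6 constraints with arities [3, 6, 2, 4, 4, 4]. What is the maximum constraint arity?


The arities are: 3, 6, 2, 4, 4, 4.
Scan for the maximum value.
Maximum arity = 6.

6


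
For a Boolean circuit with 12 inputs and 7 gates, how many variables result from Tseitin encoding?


The Tseitin transformation introduces one auxiliary variable per gate.
Total variables = inputs + gates = 12 + 7 = 19.

19


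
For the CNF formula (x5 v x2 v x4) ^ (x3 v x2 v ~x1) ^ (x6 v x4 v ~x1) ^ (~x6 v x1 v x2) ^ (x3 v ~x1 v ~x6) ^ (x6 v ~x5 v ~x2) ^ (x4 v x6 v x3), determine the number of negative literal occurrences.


Scan each clause for negated literals.
Clause 1: 0 negative; Clause 2: 1 negative; Clause 3: 1 negative; Clause 4: 1 negative; Clause 5: 2 negative; Clause 6: 2 negative; Clause 7: 0 negative.
Total negative literal occurrences = 7.

7


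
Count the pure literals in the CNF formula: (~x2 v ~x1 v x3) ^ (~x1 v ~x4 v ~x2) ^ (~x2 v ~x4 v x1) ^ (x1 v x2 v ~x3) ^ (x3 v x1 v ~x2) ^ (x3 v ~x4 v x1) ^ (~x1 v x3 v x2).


A pure literal appears in only one polarity across all clauses.
Pure literals: x4 (negative only).
Count = 1.

1


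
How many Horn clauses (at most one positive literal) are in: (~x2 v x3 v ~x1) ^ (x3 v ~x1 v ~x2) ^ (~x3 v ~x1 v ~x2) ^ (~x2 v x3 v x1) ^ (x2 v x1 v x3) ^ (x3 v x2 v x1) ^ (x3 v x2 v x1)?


A Horn clause has at most one positive literal.
Clause 1: 1 positive lit(s) -> Horn
Clause 2: 1 positive lit(s) -> Horn
Clause 3: 0 positive lit(s) -> Horn
Clause 4: 2 positive lit(s) -> not Horn
Clause 5: 3 positive lit(s) -> not Horn
Clause 6: 3 positive lit(s) -> not Horn
Clause 7: 3 positive lit(s) -> not Horn
Total Horn clauses = 3.

3


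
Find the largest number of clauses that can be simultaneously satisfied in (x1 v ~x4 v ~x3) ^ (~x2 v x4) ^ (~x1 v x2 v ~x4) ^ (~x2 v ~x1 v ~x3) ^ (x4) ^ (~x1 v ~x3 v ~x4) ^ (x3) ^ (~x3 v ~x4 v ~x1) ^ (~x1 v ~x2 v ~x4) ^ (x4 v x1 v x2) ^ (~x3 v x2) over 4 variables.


Enumerate all 16 truth assignments.
For each, count how many of the 11 clauses are satisfied.
The formula is not fully satisfiable, so the maximum is below 11.
Maximum simultaneously satisfiable clauses = 10.

10


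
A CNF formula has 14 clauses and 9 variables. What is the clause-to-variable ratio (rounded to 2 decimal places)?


Clause-to-variable ratio = clauses / variables.
14 / 9 = 1.56.

1.56


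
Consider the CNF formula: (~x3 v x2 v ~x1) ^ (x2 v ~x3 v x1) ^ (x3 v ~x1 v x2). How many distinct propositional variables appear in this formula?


Identify each distinct variable in the formula.
Variables found: x1, x2, x3.
Total distinct variables = 3.

3


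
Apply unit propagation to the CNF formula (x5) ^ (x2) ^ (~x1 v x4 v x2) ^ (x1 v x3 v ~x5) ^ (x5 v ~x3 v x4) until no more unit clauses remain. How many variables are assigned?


Unit propagation repeatedly assigns the literal in any unit clause, then simplifies.
Assignments in order: x5 = T, x2 = T.
No further unit clauses remain.
Total variables assigned = 2.

2


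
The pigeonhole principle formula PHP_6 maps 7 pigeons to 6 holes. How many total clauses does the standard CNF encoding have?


The PHP encoding has two parts:
1) At-least-one-hole clauses: 7 (one per pigeon, each with 6 literals).
2) At-most-one-pigeon-per-hole clauses: 6 holes * C(7,2) = 6 * 21 = 126.
Total clauses = 7 + 126 = 133.

133


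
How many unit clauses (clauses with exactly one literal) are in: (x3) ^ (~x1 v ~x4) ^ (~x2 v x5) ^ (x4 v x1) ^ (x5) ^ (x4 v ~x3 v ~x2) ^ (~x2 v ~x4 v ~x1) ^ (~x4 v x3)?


A unit clause contains exactly one literal.
Unit clauses found: (x3), (x5).
Count = 2.

2


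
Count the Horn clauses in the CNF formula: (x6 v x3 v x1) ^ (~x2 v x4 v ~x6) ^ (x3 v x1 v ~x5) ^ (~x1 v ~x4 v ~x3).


A Horn clause has at most one positive literal.
Clause 1: 3 positive lit(s) -> not Horn
Clause 2: 1 positive lit(s) -> Horn
Clause 3: 2 positive lit(s) -> not Horn
Clause 4: 0 positive lit(s) -> Horn
Total Horn clauses = 2.

2


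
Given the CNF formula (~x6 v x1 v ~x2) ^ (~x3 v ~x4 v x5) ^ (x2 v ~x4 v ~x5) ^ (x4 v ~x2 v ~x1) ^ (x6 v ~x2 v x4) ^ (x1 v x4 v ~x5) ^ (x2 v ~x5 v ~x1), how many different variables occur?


Identify each distinct variable in the formula.
Variables found: x1, x2, x3, x4, x5, x6.
Total distinct variables = 6.

6


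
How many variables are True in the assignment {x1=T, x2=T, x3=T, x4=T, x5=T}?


The weight is the number of variables assigned True.
True variables: x1, x2, x3, x4, x5.
Weight = 5.

5


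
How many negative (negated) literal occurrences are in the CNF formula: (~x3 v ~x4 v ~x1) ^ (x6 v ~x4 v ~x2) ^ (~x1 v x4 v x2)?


Scan each clause for negated literals.
Clause 1: 3 negative; Clause 2: 2 negative; Clause 3: 1 negative.
Total negative literal occurrences = 6.

6


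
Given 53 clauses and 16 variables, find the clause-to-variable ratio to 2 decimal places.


Clause-to-variable ratio = clauses / variables.
53 / 16 = 3.31.

3.31


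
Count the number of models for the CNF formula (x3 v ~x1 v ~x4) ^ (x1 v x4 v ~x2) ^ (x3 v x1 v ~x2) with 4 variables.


Enumerate all 16 truth assignments over 4 variables.
Test each against every clause.
Satisfying assignments found: 11.

11


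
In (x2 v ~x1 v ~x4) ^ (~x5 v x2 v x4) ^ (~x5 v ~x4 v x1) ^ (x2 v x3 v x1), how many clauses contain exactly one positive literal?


A definite clause has exactly one positive literal.
Clause 1: 1 positive -> definite
Clause 2: 2 positive -> not definite
Clause 3: 1 positive -> definite
Clause 4: 3 positive -> not definite
Definite clause count = 2.

2


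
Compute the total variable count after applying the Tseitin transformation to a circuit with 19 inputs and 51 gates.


The Tseitin transformation introduces one auxiliary variable per gate.
Total variables = inputs + gates = 19 + 51 = 70.

70


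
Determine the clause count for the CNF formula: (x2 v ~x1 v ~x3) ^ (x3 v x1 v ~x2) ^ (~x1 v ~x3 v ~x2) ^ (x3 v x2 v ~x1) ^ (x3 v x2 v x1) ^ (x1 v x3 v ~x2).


Each group enclosed in parentheses joined by ^ is one clause.
Counting the conjuncts: 6 clauses.

6


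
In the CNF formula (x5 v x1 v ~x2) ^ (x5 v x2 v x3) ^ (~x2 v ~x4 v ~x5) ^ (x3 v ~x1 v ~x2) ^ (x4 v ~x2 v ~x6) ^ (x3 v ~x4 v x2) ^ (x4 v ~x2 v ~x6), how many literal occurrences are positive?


Scan each clause for unnegated literals.
Clause 1: 2 positive; Clause 2: 3 positive; Clause 3: 0 positive; Clause 4: 1 positive; Clause 5: 1 positive; Clause 6: 2 positive; Clause 7: 1 positive.
Total positive literal occurrences = 10.

10


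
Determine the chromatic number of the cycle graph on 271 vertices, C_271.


An odd cycle cannot be 2-colored: alternating two colors around the cycle returns to the start with a conflict.
Since 271 is odd, three colors are required (and three suffice).
Chromatic number = 3.

3


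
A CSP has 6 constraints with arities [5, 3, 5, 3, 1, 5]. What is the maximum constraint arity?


The arities are: 5, 3, 5, 3, 1, 5.
Scan for the maximum value.
Maximum arity = 5.

5


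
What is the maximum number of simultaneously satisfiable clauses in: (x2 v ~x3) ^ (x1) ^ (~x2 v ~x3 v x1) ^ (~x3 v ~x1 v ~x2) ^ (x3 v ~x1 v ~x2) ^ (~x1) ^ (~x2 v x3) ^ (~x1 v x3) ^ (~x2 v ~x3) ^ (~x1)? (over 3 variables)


Enumerate all 8 truth assignments.
For each, count how many of the 10 clauses are satisfied.
The formula is not fully satisfiable, so the maximum is below 10.
Maximum simultaneously satisfiable clauses = 9.

9


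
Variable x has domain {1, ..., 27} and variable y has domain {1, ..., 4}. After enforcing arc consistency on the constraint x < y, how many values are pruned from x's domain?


For the constraint x < y, x needs a supporting value in y's domain.
x can be at most 3 (one less than y's maximum).
Valid x values from domain: 3 out of 27.
Pruned = 27 - 3 = 24.

24


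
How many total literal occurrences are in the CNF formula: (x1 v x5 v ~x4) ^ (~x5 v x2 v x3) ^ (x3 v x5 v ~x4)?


Clause lengths: 3, 3, 3.
Sum = 3 + 3 + 3 = 9.

9


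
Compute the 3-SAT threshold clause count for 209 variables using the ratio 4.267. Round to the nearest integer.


The 3-SAT phase transition occurs at approximately 4.267 clauses per variable.
m = 4.267 * 209 = 891.803.
Rounded to nearest integer: 892.

892


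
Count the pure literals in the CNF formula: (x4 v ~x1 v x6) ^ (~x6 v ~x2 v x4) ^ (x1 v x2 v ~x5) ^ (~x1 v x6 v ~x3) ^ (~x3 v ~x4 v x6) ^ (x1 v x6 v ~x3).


A pure literal appears in only one polarity across all clauses.
Pure literals: x3 (negative only), x5 (negative only).
Count = 2.

2


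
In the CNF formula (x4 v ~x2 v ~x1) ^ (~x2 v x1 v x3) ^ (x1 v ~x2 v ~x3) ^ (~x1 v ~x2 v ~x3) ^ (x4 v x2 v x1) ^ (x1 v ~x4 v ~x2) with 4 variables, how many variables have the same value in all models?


Find all satisfying assignments: 7 model(s).
Check which variables have the same value in every model.
No variable is fixed across all models.
Backbone size = 0.

0


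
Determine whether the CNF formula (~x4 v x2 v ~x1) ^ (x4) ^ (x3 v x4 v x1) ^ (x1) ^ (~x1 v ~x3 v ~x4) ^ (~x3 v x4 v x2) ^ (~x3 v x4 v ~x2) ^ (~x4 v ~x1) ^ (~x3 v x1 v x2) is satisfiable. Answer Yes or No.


Check all 16 possible truth assignments.
Number of satisfying assignments found: 0.
The formula is unsatisfiable.

No


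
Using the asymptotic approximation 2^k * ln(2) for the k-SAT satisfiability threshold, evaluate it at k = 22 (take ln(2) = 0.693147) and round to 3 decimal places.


Using the asymptotic formula: threshold ~ 2^k * ln(2).
2^22 = 4194304.
4194304 * 0.693147 = 2907269.235.

2907269.235


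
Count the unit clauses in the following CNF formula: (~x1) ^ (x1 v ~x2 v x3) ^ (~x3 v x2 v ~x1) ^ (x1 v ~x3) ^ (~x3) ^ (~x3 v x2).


A unit clause contains exactly one literal.
Unit clauses found: (~x1), (~x3).
Count = 2.

2


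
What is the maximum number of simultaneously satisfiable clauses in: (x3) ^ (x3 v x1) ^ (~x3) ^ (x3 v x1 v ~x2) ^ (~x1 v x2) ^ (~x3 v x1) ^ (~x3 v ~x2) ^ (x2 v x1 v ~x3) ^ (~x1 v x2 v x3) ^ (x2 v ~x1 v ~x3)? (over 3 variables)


Enumerate all 8 truth assignments.
For each, count how many of the 10 clauses are satisfied.
The formula is not fully satisfiable, so the maximum is below 10.
Maximum simultaneously satisfiable clauses = 9.

9


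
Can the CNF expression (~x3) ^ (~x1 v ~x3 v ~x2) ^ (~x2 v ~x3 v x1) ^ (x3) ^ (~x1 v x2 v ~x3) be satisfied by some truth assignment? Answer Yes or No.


Check all 8 possible truth assignments.
Number of satisfying assignments found: 0.
The formula is unsatisfiable.

No


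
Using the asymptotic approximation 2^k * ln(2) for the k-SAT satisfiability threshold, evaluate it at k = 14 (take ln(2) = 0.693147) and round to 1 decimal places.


Using the asymptotic formula: threshold ~ 2^k * ln(2).
2^14 = 16384.
16384 * 0.693147 = 11356.5.

11356.5


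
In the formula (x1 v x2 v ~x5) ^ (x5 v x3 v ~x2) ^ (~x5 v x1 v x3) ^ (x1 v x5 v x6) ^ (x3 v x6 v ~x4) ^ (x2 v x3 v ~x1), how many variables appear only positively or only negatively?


A pure literal appears in only one polarity across all clauses.
Pure literals: x3 (positive only), x4 (negative only), x6 (positive only).
Count = 3.

3


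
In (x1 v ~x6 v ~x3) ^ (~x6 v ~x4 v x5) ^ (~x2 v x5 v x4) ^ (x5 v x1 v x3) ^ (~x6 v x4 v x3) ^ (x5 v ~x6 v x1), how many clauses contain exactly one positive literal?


A definite clause has exactly one positive literal.
Clause 1: 1 positive -> definite
Clause 2: 1 positive -> definite
Clause 3: 2 positive -> not definite
Clause 4: 3 positive -> not definite
Clause 5: 2 positive -> not definite
Clause 6: 2 positive -> not definite
Definite clause count = 2.

2


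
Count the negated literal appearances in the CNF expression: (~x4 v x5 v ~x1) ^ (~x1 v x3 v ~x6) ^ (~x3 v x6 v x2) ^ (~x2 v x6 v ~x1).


Scan each clause for negated literals.
Clause 1: 2 negative; Clause 2: 2 negative; Clause 3: 1 negative; Clause 4: 2 negative.
Total negative literal occurrences = 7.

7


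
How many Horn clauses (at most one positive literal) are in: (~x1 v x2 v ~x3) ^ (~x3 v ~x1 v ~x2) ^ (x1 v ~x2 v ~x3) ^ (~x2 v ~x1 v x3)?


A Horn clause has at most one positive literal.
Clause 1: 1 positive lit(s) -> Horn
Clause 2: 0 positive lit(s) -> Horn
Clause 3: 1 positive lit(s) -> Horn
Clause 4: 1 positive lit(s) -> Horn
Total Horn clauses = 4.

4


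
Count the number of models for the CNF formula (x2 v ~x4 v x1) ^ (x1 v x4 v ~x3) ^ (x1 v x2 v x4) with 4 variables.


Enumerate all 16 truth assignments over 4 variables.
Test each against every clause.
Satisfying assignments found: 11.

11


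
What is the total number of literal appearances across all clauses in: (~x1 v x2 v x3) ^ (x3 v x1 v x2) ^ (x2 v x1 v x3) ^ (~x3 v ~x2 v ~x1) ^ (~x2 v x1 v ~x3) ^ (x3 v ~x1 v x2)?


Clause lengths: 3, 3, 3, 3, 3, 3.
Sum = 3 + 3 + 3 + 3 + 3 + 3 = 18.

18


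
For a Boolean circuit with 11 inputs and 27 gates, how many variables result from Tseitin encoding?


The Tseitin transformation introduces one auxiliary variable per gate.
Total variables = inputs + gates = 11 + 27 = 38.

38


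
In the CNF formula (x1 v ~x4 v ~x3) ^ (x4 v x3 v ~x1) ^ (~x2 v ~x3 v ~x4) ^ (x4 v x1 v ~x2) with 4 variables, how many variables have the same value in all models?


Find all satisfying assignments: 9 model(s).
Check which variables have the same value in every model.
No variable is fixed across all models.
Backbone size = 0.

0


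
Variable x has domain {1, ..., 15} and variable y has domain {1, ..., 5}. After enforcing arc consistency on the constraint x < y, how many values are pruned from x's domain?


For the constraint x < y, x needs a supporting value in y's domain.
x can be at most 4 (one less than y's maximum).
Valid x values from domain: 4 out of 15.
Pruned = 15 - 4 = 11.

11


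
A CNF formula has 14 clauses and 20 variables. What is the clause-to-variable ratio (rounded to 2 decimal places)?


Clause-to-variable ratio = clauses / variables.
14 / 20 = 0.7.

0.7


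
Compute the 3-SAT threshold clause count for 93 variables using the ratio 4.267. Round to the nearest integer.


The 3-SAT phase transition occurs at approximately 4.267 clauses per variable.
m = 4.267 * 93 = 396.831.
Rounded to nearest integer: 397.

397


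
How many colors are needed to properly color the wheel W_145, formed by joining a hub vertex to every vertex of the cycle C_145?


W_145 consists of the cycle C_145 together with a hub vertex adjacent to every cycle vertex.
The cycle C_145 needs 3 colors (odd cycle -> 3).
The hub is adjacent to every cycle vertex, so it must receive a new color distinct from all of them.
Chromatic number = 3 + 1 = 4.

4


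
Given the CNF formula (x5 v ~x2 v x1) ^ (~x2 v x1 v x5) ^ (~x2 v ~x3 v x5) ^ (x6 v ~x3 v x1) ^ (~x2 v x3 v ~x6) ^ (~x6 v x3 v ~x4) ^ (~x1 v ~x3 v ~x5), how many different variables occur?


Identify each distinct variable in the formula.
Variables found: x1, x2, x3, x4, x5, x6.
Total distinct variables = 6.

6


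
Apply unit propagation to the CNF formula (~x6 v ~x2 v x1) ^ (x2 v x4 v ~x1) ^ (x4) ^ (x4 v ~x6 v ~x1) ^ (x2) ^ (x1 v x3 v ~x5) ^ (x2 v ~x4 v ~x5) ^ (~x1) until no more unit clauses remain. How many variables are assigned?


Unit propagation repeatedly assigns the literal in any unit clause, then simplifies.
Assignments in order: x4 = T, x2 = T, x1 = F, x6 = F.
No further unit clauses remain.
Total variables assigned = 4.

4


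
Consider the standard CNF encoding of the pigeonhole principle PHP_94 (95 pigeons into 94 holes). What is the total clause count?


The PHP encoding has two parts:
1) At-least-one-hole clauses: 95 (one per pigeon, each with 94 literals).
2) At-most-one-pigeon-per-hole clauses: 94 holes * C(95,2) = 94 * 4465 = 419710.
Total clauses = 95 + 419710 = 419805.

419805


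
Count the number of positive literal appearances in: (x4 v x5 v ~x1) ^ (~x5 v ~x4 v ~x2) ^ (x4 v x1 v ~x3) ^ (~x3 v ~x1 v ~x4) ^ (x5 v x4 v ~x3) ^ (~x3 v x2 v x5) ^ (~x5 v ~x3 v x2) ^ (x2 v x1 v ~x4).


Scan each clause for unnegated literals.
Clause 1: 2 positive; Clause 2: 0 positive; Clause 3: 2 positive; Clause 4: 0 positive; Clause 5: 2 positive; Clause 6: 2 positive; Clause 7: 1 positive; Clause 8: 2 positive.
Total positive literal occurrences = 11.

11


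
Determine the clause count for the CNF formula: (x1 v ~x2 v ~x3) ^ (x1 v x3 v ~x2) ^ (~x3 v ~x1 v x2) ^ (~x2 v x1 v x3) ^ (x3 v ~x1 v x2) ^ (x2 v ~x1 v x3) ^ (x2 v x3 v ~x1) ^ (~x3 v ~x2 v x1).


Each group enclosed in parentheses joined by ^ is one clause.
Counting the conjuncts: 8 clauses.

8


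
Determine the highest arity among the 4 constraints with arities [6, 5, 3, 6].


The arities are: 6, 5, 3, 6.
Scan for the maximum value.
Maximum arity = 6.

6


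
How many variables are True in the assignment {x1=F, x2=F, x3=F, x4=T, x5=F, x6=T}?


The weight is the number of variables assigned True.
True variables: x4, x6.
Weight = 2.

2


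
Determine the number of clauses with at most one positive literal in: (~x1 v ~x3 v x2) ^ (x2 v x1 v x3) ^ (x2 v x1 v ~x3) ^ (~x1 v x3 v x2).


A Horn clause has at most one positive literal.
Clause 1: 1 positive lit(s) -> Horn
Clause 2: 3 positive lit(s) -> not Horn
Clause 3: 2 positive lit(s) -> not Horn
Clause 4: 2 positive lit(s) -> not Horn
Total Horn clauses = 1.

1


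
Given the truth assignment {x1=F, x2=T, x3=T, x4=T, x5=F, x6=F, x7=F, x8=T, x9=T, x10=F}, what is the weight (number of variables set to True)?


The weight is the number of variables assigned True.
True variables: x2, x3, x4, x8, x9.
Weight = 5.

5


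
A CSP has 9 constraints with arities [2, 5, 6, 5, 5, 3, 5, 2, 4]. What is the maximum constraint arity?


The arities are: 2, 5, 6, 5, 5, 3, 5, 2, 4.
Scan for the maximum value.
Maximum arity = 6.

6


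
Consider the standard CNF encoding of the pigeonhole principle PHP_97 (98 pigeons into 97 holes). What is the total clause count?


The PHP encoding has two parts:
1) At-least-one-hole clauses: 98 (one per pigeon, each with 97 literals).
2) At-most-one-pigeon-per-hole clauses: 97 holes * C(98,2) = 97 * 4753 = 461041.
Total clauses = 98 + 461041 = 461139.

461139


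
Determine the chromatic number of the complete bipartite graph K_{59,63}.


K_{59,63} is bipartite by definition: the two parts are independent sets, with every edge crossing between them.
Color all vertices in one part with color 1 and all vertices in the other part with color 2.
Since the graph has at least one edge, one color does not suffice.
Chromatic number = 2.

2


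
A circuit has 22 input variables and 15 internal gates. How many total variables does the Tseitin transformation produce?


The Tseitin transformation introduces one auxiliary variable per gate.
Total variables = inputs + gates = 22 + 15 = 37.

37
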